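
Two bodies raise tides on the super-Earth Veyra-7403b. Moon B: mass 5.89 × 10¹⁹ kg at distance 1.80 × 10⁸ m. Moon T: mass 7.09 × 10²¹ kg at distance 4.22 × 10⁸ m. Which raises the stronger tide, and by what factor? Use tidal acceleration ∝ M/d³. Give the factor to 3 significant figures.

Tidal stretch scales as M/d³; compute that for each body.
Moon B: (5.89 × 10¹⁹) / (1.80 × 10⁸)³ = 1.010 × 10⁻⁵
Moon T: (7.09 × 10²¹) / (4.22 × 10⁸)³ = 9.434 × 10⁻⁵
Ratio (larger/smaller) = 9.34

Moon T, by a factor of ≈ 9.34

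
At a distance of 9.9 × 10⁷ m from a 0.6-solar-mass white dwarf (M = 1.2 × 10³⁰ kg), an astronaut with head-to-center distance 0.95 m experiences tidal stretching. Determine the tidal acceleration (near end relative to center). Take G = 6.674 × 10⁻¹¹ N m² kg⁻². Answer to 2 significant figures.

1.6 × 10⁻⁴ m/s²

The tidal stretch is the gradient of GM/d² times the body's extent r, hence the 1/d³ dependence.
Δa = 2GMr/d³
   = 2 × (6.674 × 10⁻¹¹) × (1.2 × 10³⁰) × (0.95) / (9.9 × 10⁷)³
   = 1.6 × 10⁻⁴ m/s²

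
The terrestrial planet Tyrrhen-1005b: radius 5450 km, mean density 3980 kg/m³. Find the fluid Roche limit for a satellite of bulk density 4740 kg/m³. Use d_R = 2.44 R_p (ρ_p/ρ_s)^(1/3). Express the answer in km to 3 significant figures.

12500 km

d_R = 2.44 × 5450 km × (3980/4740)^(1/3)
    = 12500 km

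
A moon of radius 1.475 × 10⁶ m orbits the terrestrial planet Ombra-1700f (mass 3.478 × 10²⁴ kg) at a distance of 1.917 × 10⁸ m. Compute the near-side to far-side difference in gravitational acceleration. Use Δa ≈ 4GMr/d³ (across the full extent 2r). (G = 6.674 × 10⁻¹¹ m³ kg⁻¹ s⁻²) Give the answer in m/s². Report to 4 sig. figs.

Δg = 4GMr/d³
   = 4 × (6.674 × 10⁻¹¹) × (3.478 × 10²⁴) × (1.475 × 10⁶) / (1.917 × 10⁸)³
   = 1.944 × 10⁻⁴ m/s²

1.944 × 10⁻⁴ m/s²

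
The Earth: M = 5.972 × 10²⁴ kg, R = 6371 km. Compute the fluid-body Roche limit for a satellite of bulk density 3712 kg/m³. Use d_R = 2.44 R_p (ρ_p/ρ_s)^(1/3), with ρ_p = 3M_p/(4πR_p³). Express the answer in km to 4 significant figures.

ρ_p = 3M_p/(4πR_p³) = 3 × (5.972 × 10²⁴) / (4π × (6.371 × 10⁶ m)³) = 5513 kg/m³
d_R = 2.44 × 6371 km × (5513/3712)^(1/3)
    = 17740 km

17740 km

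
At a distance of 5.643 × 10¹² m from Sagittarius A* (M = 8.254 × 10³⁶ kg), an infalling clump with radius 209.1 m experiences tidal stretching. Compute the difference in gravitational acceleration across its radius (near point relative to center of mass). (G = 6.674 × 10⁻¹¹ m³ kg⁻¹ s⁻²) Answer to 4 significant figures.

1.282 × 10⁻⁹ m/s²

Δg = 2GMr/d³
   = 2 × (6.674 × 10⁻¹¹) × (8.254 × 10³⁶) × (209.1) / (5.643 × 10¹²)³
   = 1.282 × 10⁻⁹ m/s²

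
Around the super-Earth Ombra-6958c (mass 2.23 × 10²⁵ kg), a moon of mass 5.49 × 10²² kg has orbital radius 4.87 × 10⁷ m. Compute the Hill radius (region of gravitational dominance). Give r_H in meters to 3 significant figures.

4.56 × 10⁶ m

r_H ≈ a (m/3M)^(1/3)
    = (4.87 × 10⁷) × (5.49 × 10²² / (3 × 2.23 × 10²⁵))^(1/3)
    = 4.56 × 10⁶ m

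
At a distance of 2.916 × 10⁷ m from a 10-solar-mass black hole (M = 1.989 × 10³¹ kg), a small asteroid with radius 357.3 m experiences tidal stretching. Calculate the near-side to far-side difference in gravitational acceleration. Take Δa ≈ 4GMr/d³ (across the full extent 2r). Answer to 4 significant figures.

7.652 × 10¹ m/s²

a_tidal = 4GMr/d³
        = 4 × (6.674 × 10⁻¹¹) × (1.989 × 10³¹) × (357.3) / (2.916 × 10⁷)³
        = 7.652 × 10¹ m/s²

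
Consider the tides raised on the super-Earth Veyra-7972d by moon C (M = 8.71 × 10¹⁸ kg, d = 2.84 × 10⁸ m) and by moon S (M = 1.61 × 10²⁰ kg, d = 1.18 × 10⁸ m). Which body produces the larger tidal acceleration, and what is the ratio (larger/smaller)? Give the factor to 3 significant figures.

Moon S, by a factor of ≈ 258

Tidal stretch scales as M/d³; compute that for each body.
Moon C: (8.71 × 10¹⁸) / (2.84 × 10⁸)³ = 3.802 × 10⁻⁷
Moon S: (1.61 × 10²⁰) / (1.18 × 10⁸)³ = 9.799 × 10⁻⁵
Ratio (larger/smaller) = 258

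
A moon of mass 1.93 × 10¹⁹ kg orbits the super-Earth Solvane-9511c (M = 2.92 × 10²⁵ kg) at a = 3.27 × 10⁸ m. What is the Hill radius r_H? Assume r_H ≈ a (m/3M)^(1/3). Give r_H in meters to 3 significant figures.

r_H ≈ a (m/3M)^(1/3)
    = (3.27 × 10⁸) × (1.93 × 10¹⁹ / (3 × 2.92 × 10²⁵))^(1/3)
    = 1.97 × 10⁶ m

1.97 × 10⁶ m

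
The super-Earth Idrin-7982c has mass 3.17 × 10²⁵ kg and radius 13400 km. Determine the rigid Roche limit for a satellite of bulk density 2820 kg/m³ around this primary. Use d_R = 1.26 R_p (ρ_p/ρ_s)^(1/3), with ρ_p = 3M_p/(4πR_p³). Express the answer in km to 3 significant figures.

ρ_p = 3M_p/(4πR_p³) = 3 × (3.17 × 10²⁵) / (4π × (1.34 × 10⁷ m)³) = 3150 kg/m³
d_R = 1.26 × 13400 km × (3150/2820)^(1/3)
    = 17500 km

17500 km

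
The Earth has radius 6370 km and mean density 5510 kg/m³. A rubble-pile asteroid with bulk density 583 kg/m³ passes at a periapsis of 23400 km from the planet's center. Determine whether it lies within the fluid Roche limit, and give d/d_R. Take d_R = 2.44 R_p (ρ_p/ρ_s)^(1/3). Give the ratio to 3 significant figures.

d_R = 2.44 × (6370 km) × (5510/583)^(1/3) = 32860 km
d/d_R = (23400) / (32860) = 0.712
Since d/d_R < 1, the body is inside the Roche limit.

inside; d/d_R ≈ 0.712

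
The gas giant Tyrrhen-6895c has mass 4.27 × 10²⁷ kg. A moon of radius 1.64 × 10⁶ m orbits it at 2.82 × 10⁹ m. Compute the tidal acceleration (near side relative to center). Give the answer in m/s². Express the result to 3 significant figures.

4.17 × 10⁻⁵ m/s²

Since r ≪ d, expand the inverse-square field across one radius to get the leading 2GMr/d³ term.
Δa = 2GMr/d³
   = 2 × (6.674 × 10⁻¹¹) × (4.27 × 10²⁷) × (1.64 × 10⁶) / (2.82 × 10⁹)³
   = 4.17 × 10⁻⁵ m/s²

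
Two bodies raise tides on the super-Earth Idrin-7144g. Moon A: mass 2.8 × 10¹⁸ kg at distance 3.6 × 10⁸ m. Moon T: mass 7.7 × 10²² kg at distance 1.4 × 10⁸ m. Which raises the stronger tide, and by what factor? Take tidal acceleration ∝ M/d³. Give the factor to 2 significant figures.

Moon T, by a factor of ≈ 4.7 × 10⁵

The tide-raising term goes as M/d³ (the gradient of a 1/d² field).
Moon A: (2.8 × 10¹⁸) / (3.6 × 10⁸)³ = 6.001 × 10⁻⁸
Moon T: (7.7 × 10²²) / (1.4 × 10⁸)³ = 2.806 × 10⁻²
Ratio (larger/smaller) = 4.7 × 10⁵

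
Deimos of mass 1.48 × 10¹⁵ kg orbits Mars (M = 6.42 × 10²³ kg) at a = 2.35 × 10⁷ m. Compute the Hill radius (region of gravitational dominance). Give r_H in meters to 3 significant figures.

r_H ≈ a (m/3M)^(1/3)
    = (2.35 × 10⁷) × (1.48 × 10¹⁵ / (3 × 6.42 × 10²³))^(1/3)
    = 2.15 × 10⁴ m

2.15 × 10⁴ m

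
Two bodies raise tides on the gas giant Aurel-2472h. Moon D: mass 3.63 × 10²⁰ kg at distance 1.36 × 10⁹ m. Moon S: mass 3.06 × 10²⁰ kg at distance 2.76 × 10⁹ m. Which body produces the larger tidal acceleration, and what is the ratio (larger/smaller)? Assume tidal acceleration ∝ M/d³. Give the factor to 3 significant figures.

Moon D, by a factor of ≈ 9.92

Tidal stretch scales as M/d³; compute that for each body.
Moon D: (3.63 × 10²⁰) / (1.36 × 10⁹)³ = 1.443 × 10⁻⁷
Moon S: (3.06 × 10²⁰) / (2.76 × 10⁹)³ = 1.455 × 10⁻⁸
Ratio (larger/smaller) = 9.92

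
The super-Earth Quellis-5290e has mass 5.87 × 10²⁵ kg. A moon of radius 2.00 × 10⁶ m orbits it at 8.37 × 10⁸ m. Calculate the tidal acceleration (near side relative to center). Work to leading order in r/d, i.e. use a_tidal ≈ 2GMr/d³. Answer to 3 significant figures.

2.67 × 10⁻⁵ m/s²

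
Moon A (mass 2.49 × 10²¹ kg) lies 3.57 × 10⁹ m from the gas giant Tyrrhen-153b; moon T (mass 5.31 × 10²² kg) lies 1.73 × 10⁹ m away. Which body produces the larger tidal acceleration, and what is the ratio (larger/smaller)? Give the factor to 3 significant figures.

Moon T, by a factor of ≈ 187

Tidal acceleration ∝ M/d³, so compare M/d³ for each.
Moon A: (2.49 × 10²¹) / (3.57 × 10⁹)³ = 5.473 × 10⁻⁸
Moon T: (5.31 × 10²²) / (1.73 × 10⁹)³ = 1.026 × 10⁻⁵
Ratio (larger/smaller) = 187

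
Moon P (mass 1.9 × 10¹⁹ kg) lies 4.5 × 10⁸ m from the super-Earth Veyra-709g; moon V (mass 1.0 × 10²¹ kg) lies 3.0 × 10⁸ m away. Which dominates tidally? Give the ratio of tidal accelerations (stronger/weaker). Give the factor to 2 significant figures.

Moon V, by a factor of ≈ 180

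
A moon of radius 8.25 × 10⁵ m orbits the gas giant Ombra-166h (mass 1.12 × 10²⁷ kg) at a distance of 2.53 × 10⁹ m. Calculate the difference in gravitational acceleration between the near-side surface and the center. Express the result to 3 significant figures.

Δg = 2GMr/d³
   = 2 × (6.674 × 10⁻¹¹) × (1.12 × 10²⁷) × (8.25 × 10⁵) / (2.53 × 10⁹)³
   = 7.62 × 10⁻⁶ m/s²

7.62 × 10⁻⁶ m/s²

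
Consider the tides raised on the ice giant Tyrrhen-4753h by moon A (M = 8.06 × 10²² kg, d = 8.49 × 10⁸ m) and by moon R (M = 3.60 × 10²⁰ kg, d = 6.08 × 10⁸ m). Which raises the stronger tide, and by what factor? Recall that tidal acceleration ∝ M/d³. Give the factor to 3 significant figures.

Moon A, by a factor of ≈ 82.2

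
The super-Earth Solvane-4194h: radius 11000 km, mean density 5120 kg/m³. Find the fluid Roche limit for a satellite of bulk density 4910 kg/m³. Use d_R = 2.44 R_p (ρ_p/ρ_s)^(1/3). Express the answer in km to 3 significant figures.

27200 km

d_R = 2.44 × 11000 km × (5120/4910)^(1/3)
    = 27200 km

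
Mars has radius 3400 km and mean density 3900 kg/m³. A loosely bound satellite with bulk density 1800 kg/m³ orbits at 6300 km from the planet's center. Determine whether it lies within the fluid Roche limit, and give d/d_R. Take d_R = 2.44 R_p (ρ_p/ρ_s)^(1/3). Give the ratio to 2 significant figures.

d_R = 2.44 × (3400 km) × (3900/1800)^(1/3) = 10730 km
d/d_R = (6300) / (10730) = 0.59
Since d/d_R < 1, the body is inside the Roche limit.

inside; d/d_R ≈ 0.59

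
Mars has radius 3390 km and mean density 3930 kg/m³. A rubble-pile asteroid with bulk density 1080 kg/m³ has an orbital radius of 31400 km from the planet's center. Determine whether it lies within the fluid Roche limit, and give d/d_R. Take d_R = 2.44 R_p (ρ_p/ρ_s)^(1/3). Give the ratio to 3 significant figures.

outside; d/d_R ≈ 2.47

d_R = 2.44 × (3390 km) × (3930/1080)^(1/3) = 12720 km
d/d_R = (31400) / (12720) = 2.47
Since d/d_R > 1, the body is outside the Roche limit.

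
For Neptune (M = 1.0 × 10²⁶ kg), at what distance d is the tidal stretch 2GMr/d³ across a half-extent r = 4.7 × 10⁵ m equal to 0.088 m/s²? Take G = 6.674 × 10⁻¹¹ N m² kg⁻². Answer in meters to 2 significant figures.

4.1 × 10⁷ m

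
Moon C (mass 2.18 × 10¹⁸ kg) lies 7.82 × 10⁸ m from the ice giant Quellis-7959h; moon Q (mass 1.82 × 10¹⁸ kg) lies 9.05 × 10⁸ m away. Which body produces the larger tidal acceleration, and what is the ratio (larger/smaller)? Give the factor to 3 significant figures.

Moon C, by a factor of ≈ 1.86

Compare M/d³ for the two perturbers:
Moon C: (2.18 × 10¹⁸) / (7.82 × 10⁸)³ = 4.559 × 10⁻⁹
Moon Q: (1.82 × 10¹⁸) / (9.05 × 10⁸)³ = 2.455 × 10⁻⁹
Ratio (larger/smaller) = 1.86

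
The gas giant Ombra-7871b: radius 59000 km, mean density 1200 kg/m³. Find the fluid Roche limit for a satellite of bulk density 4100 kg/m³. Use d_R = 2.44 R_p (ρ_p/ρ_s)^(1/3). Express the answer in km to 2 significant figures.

d_R = 2.44 × 59000 km × (1200/4100)^(1/3)
    = 96000 km

96000 km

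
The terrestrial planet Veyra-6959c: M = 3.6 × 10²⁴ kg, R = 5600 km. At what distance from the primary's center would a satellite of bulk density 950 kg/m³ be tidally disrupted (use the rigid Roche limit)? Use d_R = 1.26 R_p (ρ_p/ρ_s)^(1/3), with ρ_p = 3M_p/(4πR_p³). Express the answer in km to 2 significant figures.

12000 km

ρ_p = 3M_p/(4πR_p³) = 3 × (3.6 × 10²⁴) / (4π × (5.6 × 10⁶ m)³) = 4900 kg/m³
d_R = 1.26 × 5600 km × (4900/950)^(1/3)
    = 12000 km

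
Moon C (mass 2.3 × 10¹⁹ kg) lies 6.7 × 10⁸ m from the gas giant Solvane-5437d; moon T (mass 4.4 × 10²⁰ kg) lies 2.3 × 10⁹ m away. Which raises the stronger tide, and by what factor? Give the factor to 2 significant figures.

Moon C, by a factor of ≈ 2.1

The tide-raising term goes as M/d³ (the gradient of a 1/d² field).
Moon C: (2.3 × 10¹⁹) / (6.7 × 10⁸)³ = 7.647 × 10⁻⁸
Moon T: (4.4 × 10²⁰) / (2.3 × 10⁹)³ = 3.616 × 10⁻⁸
Ratio (larger/smaller) = 2.1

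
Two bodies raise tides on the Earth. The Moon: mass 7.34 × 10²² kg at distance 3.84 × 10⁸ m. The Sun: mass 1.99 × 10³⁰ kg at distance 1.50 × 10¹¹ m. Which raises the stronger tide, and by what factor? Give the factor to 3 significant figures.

The Moon, by a factor of ≈ 2.20

Tidal stretch scales as M/d³; compute that for each body.
The Moon: (7.34 × 10²²) / (3.84 × 10⁸)³ = 1.296 × 10⁻³
The Sun: (1.99 × 10³⁰) / (1.50 × 10¹¹)³ = 5.896 × 10⁻⁴
Ratio (larger/smaller) = 2.20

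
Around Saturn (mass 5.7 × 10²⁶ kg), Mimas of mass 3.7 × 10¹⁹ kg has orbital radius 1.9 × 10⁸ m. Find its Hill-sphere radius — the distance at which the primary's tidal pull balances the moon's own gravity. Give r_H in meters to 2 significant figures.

r_H ≈ a (m/3M)^(1/3)
    = (1.9 × 10⁸) × (3.7 × 10¹⁹ / (3 × 5.7 × 10²⁶))^(1/3)
    = 5.3 × 10⁵ m

5.3 × 10⁵ m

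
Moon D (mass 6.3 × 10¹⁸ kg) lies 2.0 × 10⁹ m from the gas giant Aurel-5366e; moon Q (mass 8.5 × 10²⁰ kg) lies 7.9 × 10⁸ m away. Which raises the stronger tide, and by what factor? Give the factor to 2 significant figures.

Moon Q, by a factor of ≈ 2200

The tide-raising term goes as M/d³ (the gradient of a 1/d² field).
Moon D: (6.3 × 10¹⁸) / (2.0 × 10⁹)³ = 7.875 × 10⁻¹⁰
Moon Q: (8.5 × 10²⁰) / (7.9 × 10⁸)³ = 1.724 × 10⁻⁶
Ratio (larger/smaller) = 2200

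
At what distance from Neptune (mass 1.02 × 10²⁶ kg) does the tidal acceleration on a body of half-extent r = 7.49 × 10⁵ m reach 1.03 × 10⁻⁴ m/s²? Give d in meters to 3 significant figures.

4.63 × 10⁸ m

2GMr/d³ = a_tidal  ⇒  d = (2GMr / a_tidal)^(1/3)
d = (2 × 6.674×10⁻¹¹ × (1.02 × 10²⁶) × (7.49 × 10⁵) / (1.03 × 10⁻⁴))^(1/3)
  = 4.63 × 10⁸ m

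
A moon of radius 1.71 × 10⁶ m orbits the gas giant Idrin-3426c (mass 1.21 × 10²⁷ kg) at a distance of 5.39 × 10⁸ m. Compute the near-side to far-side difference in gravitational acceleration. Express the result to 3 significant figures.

3.53 × 10⁻³ m/s²

a_tidal = 4GMr/d³
        = 4 × (6.674 × 10⁻¹¹) × (1.21 × 10²⁷) × (1.71 × 10⁶) / (5.39 × 10⁸)³
        = 3.53 × 10⁻³ m/s²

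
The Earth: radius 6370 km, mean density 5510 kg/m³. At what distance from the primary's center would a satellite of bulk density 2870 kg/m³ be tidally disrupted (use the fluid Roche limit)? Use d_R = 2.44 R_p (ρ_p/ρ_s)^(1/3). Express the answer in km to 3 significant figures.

19300 km

d_R = 2.44 × 6370 km × (5510/2870)^(1/3)
    = 19300 km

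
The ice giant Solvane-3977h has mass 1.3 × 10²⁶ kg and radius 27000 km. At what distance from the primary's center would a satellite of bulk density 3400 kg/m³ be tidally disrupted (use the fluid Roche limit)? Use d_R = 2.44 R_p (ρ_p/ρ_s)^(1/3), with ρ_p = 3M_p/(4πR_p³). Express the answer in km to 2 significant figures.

ρ_p = 3M_p/(4πR_p³) = 3 × (1.3 × 10²⁶) / (4π × (2.7 × 10⁷ m)³) = 1600 kg/m³
d_R = 2.44 × 27000 km × (1600/3400)^(1/3)
    = 51000 km

51000 km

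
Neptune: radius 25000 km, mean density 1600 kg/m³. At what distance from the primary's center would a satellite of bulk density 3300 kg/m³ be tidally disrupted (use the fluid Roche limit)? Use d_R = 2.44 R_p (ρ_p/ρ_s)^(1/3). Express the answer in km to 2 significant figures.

48000 km

d_R = 2.44 × 25000 km × (1600/3300)^(1/3)
    = 48000 km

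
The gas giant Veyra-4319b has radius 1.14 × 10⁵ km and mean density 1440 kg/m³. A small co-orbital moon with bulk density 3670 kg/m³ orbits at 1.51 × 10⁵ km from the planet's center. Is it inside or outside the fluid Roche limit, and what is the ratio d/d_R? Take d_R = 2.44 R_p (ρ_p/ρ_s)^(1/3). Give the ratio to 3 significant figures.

d_R = 2.44 × (1.14 × 10⁵ km) × (1440/3670)^(1/3) = 2.036 × 10⁵ km
d/d_R = (1.51 × 10⁵) / (2.036 × 10⁵) = 0.742
Since d/d_R < 1, the body is inside the Roche limit.

inside; d/d_R ≈ 0.742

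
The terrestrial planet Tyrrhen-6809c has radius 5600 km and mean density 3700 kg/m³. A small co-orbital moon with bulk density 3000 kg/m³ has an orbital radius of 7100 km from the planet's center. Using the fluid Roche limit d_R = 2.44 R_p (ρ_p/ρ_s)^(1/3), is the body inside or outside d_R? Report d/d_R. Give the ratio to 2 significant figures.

inside; d/d_R ≈ 0.48

d_R = 2.44 × (5600 km) × (3700/3000)^(1/3) = 14650 km
d/d_R = (7100) / (14650) = 0.48
Since d/d_R < 1, the body is inside the Roche limit.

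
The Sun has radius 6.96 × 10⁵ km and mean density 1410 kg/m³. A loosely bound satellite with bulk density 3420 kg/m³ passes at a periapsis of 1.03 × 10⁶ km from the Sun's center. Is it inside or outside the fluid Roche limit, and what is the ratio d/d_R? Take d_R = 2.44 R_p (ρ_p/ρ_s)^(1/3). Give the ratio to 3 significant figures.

inside; d/d_R ≈ 0.815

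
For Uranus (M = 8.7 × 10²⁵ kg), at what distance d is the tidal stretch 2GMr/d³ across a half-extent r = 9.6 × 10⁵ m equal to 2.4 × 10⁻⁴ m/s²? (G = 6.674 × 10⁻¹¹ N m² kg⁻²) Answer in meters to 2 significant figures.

3.6 × 10⁸ m

2GMr/d³ = a_tidal  ⇒  d = (2GMr / a_tidal)^(1/3)
d = (2 × 6.674×10⁻¹¹ × (8.7 × 10²⁵) × (9.6 × 10⁵) / (2.4 × 10⁻⁴))^(1/3)
  = 3.6 × 10⁸ m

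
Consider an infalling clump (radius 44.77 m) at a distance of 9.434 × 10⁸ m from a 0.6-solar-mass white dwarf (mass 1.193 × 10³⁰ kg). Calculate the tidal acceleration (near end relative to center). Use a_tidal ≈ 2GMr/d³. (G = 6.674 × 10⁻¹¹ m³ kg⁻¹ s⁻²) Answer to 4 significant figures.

8.491 × 10⁻⁶ m/s²

Since r ≪ d, expand the inverse-square field across one radius to get the leading 2GMr/d³ term.
Δa = 2GMr/d³
   = 2 × (6.674 × 10⁻¹¹) × (1.193 × 10³⁰) × (44.77) / (9.434 × 10⁸)³
   = 8.491 × 10⁻⁶ m/s²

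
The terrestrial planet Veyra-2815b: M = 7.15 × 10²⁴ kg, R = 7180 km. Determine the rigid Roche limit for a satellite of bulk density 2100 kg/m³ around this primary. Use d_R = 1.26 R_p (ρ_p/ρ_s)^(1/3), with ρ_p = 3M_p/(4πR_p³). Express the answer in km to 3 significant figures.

11800 km

ρ_p = 3M_p/(4πR_p³) = 3 × (7.15 × 10²⁴) / (4π × (7.18 × 10⁶ m)³) = 4610 kg/m³
d_R = 1.26 × 7180 km × (4610/2100)^(1/3)
    = 11800 km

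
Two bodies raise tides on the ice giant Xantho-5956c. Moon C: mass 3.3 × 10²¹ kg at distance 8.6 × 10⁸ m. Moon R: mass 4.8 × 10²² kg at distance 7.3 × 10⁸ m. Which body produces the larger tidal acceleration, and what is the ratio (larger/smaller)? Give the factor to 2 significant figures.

Tidal acceleration ∝ M/d³, so compare M/d³ for each.
Moon C: (3.3 × 10²¹) / (8.6 × 10⁸)³ = 5.188 × 10⁻⁶
Moon R: (4.8 × 10²²) / (7.3 × 10⁸)³ = 1.234 × 10⁻⁴
Ratio (larger/smaller) = 24

Moon R, by a factor of ≈ 24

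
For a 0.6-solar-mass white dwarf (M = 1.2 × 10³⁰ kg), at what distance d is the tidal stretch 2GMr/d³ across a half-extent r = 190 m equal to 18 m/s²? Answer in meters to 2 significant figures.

2GMr/d³ = a_tidal  ⇒  d = (2GMr / a_tidal)^(1/3)
d = (2 × 6.674×10⁻¹¹ × (1.2 × 10³⁰) × (190) / (18))^(1/3)
  = 1.2 × 10⁷ m

1.2 × 10⁷ m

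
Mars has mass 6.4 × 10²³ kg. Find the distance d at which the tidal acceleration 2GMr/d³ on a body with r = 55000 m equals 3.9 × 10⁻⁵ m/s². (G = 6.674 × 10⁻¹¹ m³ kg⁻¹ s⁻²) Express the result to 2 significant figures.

2GMr/d³ = a_tidal  ⇒  d = (2GMr / a_tidal)^(1/3)
d = (2 × 6.674×10⁻¹¹ × (6.4 × 10²³) × (55000) / (3.9 × 10⁻⁵))^(1/3)
  = 4.9 × 10⁷ m

4.9 × 10⁷ m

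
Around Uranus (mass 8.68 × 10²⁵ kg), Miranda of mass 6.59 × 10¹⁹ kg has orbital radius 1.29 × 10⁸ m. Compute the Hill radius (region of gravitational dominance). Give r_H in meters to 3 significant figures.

r_H ≈ a (m/3M)^(1/3)
    = (1.29 × 10⁸) × (6.59 × 10¹⁹ / (3 × 8.68 × 10²⁵))^(1/3)
    = 8.16 × 10⁵ m

8.16 × 10⁵ m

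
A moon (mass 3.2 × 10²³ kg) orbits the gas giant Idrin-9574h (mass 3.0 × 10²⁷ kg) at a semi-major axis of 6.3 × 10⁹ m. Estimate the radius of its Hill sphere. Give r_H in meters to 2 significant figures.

r_H ≈ a (m/3M)^(1/3)
    = (6.3 × 10⁹) × (3.2 × 10²³ / (3 × 3.0 × 10²⁷))^(1/3)
    = 2.1 × 10⁸ m

2.1 × 10⁸ m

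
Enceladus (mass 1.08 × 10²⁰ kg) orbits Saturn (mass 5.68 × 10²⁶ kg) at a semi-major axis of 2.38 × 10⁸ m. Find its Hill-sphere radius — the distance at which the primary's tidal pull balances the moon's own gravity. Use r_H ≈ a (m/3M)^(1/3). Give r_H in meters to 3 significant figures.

9.49 × 10⁵ m

r_H ≈ a (m/3M)^(1/3)
    = (2.38 × 10⁸) × (1.08 × 10²⁰ / (3 × 5.68 × 10²⁶))^(1/3)
    = 9.49 × 10⁵ m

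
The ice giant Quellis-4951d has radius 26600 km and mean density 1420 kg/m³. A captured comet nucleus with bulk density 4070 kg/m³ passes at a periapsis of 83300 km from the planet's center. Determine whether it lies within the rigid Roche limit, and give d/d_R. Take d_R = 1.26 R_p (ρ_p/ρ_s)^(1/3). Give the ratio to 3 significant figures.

d_R = 1.26 × (26600 km) × (1420/4070)^(1/3) = 23590 km
d/d_R = (83300) / (23590) = 3.53
Since d/d_R > 1, the body is outside the Roche limit.

outside; d/d_R ≈ 3.53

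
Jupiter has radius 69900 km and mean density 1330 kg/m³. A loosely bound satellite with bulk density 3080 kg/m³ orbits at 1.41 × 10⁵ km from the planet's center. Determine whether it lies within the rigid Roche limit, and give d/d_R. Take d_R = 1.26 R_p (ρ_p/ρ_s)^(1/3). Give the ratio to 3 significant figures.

d_R = 1.26 × (69900 km) × (1330/3080)^(1/3) = 66570 km
d/d_R = (1.41 × 10⁵) / (66570) = 2.12
Since d/d_R > 1, the body is outside the Roche limit.

outside; d/d_R ≈ 2.12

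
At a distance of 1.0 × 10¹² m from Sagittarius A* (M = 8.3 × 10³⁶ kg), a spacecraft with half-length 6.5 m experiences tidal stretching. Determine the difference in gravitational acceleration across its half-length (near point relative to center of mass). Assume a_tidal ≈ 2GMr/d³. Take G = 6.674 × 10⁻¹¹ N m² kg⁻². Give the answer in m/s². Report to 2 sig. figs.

Differencing GM/(d−r)² and GM/d² to first order in r/d gives 2GMr/d³.
Δa = 2GMr/d³
   = 2 × (6.674 × 10⁻¹¹) × (8.3 × 10³⁶) × (6.5) / (1.0 × 10¹²)³
   = 7.2 × 10⁻⁹ m/s²

7.2 × 10⁻⁹ m/s²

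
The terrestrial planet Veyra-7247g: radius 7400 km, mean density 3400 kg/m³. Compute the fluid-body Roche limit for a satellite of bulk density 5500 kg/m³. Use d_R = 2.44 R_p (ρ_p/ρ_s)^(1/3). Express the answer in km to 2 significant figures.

15000 km

d_R = 2.44 × 7400 km × (3400/5500)^(1/3)
    = 15000 km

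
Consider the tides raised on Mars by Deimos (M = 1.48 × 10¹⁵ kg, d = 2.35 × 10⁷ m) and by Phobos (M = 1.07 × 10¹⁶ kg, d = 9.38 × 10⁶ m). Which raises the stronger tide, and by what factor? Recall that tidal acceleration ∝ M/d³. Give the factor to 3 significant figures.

Phobos, by a factor of ≈ 114

The tide-raising term goes as M/d³ (the gradient of a 1/d² field).
Deimos: (1.48 × 10¹⁵) / (2.35 × 10⁷)³ = 1.140 × 10⁻⁷
Phobos: (1.07 × 10¹⁶) / (9.38 × 10⁶)³ = 1.297 × 10⁻⁵
Ratio (larger/smaller) = 114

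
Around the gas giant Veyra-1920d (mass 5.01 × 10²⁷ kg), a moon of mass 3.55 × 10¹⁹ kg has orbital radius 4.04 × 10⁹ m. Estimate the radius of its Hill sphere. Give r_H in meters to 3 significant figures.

5.38 × 10⁶ m

r_H ≈ a (m/3M)^(1/3)
    = (4.04 × 10⁹) × (3.55 × 10¹⁹ / (3 × 5.01 × 10²⁷))^(1/3)
    = 5.38 × 10⁶ m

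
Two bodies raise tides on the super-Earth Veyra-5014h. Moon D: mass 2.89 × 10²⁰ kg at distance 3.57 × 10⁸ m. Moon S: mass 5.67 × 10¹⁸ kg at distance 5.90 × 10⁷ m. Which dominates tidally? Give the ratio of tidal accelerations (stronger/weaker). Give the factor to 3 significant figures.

Tidal stretch scales as M/d³; compute that for each body.
Moon D: (2.89 × 10²⁰) / (3.57 × 10⁸)³ = 6.352 × 10⁻⁶
Moon S: (5.67 × 10¹⁸) / (5.90 × 10⁷)³ = 2.761 × 10⁻⁵
Ratio (larger/smaller) = 4.35

Moon S, by a factor of ≈ 4.35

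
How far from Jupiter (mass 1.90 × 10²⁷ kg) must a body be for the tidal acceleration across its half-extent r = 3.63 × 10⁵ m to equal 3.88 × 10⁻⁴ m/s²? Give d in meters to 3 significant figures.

6.19 × 10⁸ m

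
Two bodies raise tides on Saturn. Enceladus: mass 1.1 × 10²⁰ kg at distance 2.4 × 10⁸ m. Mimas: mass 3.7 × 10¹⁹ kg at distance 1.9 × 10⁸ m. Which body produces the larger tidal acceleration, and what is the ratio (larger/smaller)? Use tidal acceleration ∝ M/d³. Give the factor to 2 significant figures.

Enceladus, by a factor of ≈ 1.5

Tidal acceleration ∝ M/d³, so compare M/d³ for each.
Enceladus: (1.1 × 10²⁰) / (2.4 × 10⁸)³ = 7.957 × 10⁻⁶
Mimas: (3.7 × 10¹⁹) / (1.9 × 10⁸)³ = 5.394 × 10⁻⁶
Ratio (larger/smaller) = 1.5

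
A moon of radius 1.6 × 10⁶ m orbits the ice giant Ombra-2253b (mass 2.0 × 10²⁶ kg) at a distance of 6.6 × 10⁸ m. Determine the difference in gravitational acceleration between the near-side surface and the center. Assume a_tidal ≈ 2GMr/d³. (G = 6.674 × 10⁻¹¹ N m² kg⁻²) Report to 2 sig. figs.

1.5 × 10⁻⁴ m/s²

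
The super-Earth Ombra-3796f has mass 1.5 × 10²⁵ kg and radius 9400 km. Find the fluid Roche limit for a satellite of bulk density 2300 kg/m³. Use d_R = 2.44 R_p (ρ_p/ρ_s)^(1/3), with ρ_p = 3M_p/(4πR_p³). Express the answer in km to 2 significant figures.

28000 km

ρ_p = 3M_p/(4πR_p³) = 3 × (1.5 × 10²⁵) / (4π × (9.4 × 10⁶ m)³) = 4300 kg/m³
d_R = 2.44 × 9400 km × (4300/2300)^(1/3)
    = 28000 km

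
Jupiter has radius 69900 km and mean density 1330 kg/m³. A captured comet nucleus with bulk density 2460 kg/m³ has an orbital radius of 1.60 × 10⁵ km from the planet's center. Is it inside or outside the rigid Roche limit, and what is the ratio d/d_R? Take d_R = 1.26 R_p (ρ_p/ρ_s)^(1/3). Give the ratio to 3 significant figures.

outside; d/d_R ≈ 2.23

d_R = 1.26 × (69900 km) × (1330/2460)^(1/3) = 71750 km
d/d_R = (1.60 × 10⁵) / (71750) = 2.23
Since d/d_R > 1, the body is outside the Roche limit.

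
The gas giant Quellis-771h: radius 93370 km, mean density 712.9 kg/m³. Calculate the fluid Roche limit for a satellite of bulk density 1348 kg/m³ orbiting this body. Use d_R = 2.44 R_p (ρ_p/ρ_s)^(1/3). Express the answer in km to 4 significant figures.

d_R = 2.44 × 93370 km × (712.9/1348)^(1/3)
    = 1.842 × 10⁵ km

1.842 × 10⁵ km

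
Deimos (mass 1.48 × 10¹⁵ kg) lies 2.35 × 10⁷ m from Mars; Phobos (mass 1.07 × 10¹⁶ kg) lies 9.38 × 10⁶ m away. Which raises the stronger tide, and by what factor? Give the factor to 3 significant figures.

The tide-raising term goes as M/d³ (the gradient of a 1/d² field).
Deimos: (1.48 × 10¹⁵) / (2.35 × 10⁷)³ = 1.140 × 10⁻⁷
Phobos: (1.07 × 10¹⁶) / (9.38 × 10⁶)³ = 1.297 × 10⁻⁵
Ratio (larger/smaller) = 114

Phobos, by a factor of ≈ 114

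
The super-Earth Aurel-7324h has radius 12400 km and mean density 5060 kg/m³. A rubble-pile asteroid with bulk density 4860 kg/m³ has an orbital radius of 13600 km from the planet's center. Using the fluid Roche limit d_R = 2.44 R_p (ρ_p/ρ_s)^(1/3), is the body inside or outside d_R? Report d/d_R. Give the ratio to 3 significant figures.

inside; d/d_R ≈ 0.443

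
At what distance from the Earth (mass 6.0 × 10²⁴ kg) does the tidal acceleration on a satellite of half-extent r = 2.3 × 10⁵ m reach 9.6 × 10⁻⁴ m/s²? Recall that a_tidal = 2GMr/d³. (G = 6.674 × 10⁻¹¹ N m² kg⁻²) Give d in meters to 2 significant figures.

2GMr/d³ = a_tidal  ⇒  d = (2GMr / a_tidal)^(1/3)
d = (2 × 6.674×10⁻¹¹ × (6.0 × 10²⁴) × (2.3 × 10⁵) / (9.6 × 10⁻⁴))^(1/3)
  = 5.8 × 10⁷ m

5.8 × 10⁷ m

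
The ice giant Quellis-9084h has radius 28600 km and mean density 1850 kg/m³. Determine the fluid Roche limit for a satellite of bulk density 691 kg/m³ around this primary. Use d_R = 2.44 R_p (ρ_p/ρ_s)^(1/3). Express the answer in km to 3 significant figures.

96900 km

d_R = 2.44 × 28600 km × (1850/691)^(1/3)
    = 96900 km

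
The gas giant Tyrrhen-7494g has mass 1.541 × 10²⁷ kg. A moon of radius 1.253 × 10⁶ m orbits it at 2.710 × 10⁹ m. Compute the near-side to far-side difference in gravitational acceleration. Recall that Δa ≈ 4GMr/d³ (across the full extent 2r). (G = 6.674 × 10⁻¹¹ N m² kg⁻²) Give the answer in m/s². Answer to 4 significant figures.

The field gradient is 2GM/d³; across the full diameter 2r the difference is 4GMr/d³.
Δg = 4GMr/d³
   = 4 × (6.674 × 10⁻¹¹) × (1.541 × 10²⁷) × (1.253 × 10⁶) / (2.710 × 10⁹)³
   = 2.590 × 10⁻⁵ m/s²

2.590 × 10⁻⁵ m/s²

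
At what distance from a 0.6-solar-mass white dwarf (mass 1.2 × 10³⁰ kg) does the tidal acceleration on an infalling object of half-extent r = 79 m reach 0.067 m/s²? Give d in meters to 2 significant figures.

5.7 × 10⁷ m

2GMr/d³ = a_tidal  ⇒  d = (2GMr / a_tidal)^(1/3)
d = (2 × 6.674×10⁻¹¹ × (1.2 × 10³⁰) × (79) / (0.067))^(1/3)
  = 5.7 × 10⁷ m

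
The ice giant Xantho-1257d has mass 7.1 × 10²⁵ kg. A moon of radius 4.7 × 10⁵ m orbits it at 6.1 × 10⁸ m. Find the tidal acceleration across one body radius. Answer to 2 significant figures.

a_tidal = 2GMr/d³
        = 2 × (6.674 × 10⁻¹¹) × (7.1 × 10²⁵) × (4.7 × 10⁵) / (6.1 × 10⁸)³
        = 2.0 × 10⁻⁵ m/s²

2.0 × 10⁻⁵ m/s²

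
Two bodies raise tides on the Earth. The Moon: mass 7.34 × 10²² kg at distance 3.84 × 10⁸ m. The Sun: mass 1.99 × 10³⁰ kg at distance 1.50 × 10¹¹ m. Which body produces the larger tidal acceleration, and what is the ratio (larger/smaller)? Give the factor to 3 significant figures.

The Moon, by a factor of ≈ 2.20

The tide-raising term goes as M/d³ (the gradient of a 1/d² field).
The Moon: (7.34 × 10²²) / (3.84 × 10⁸)³ = 1.296 × 10⁻³
The Sun: (1.99 × 10³⁰) / (1.50 × 10¹¹)³ = 5.896 × 10⁻⁴
Ratio (larger/smaller) = 2.20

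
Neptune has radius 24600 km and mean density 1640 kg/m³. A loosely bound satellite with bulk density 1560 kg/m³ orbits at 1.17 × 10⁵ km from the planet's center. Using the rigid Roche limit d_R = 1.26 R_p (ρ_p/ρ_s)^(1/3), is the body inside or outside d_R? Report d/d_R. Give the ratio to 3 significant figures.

d_R = 1.26 × (24600 km) × (1640/1560)^(1/3) = 31520 km
d/d_R = (1.17 × 10⁵) / (31520) = 3.71
Since d/d_R > 1, the body is outside the Roche limit.

outside; d/d_R ≈ 3.71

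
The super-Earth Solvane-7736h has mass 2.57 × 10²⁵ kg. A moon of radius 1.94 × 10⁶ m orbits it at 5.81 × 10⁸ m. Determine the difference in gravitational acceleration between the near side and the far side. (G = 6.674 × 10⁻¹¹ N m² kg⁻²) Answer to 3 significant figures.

6.79 × 10⁻⁵ m/s²

Differencing GM/(d−r)² and GM/(d+r)² to first order in r/d gives 4GMr/d³.
Δg = 4GMr/d³
   = 4 × (6.674 × 10⁻¹¹) × (2.57 × 10²⁵) × (1.94 × 10⁶) / (5.81 × 10⁸)³
   = 6.79 × 10⁻⁵ m/s²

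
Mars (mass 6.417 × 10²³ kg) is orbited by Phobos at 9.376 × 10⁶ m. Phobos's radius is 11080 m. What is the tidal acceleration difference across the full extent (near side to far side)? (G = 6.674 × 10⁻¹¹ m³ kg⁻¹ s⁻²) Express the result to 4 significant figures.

2.303 × 10⁻³ m/s²

Near-to-far spans 2r, so the tidal difference is twice the near-to-center value: 4GMr/d³.
a_tidal = 4GMr/d³
        = 4 × (6.674 × 10⁻¹¹) × (6.417 × 10²³) × (11080) / (9.376 × 10⁶)³
        = 2.303 × 10⁻³ m/s²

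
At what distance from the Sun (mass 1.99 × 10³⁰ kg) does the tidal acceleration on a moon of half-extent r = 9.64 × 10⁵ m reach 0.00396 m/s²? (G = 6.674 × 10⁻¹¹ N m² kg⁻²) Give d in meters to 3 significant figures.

4.01 × 10⁹ m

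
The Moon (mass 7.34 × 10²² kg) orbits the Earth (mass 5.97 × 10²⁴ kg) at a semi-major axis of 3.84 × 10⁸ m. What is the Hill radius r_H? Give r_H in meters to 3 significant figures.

6.15 × 10⁷ m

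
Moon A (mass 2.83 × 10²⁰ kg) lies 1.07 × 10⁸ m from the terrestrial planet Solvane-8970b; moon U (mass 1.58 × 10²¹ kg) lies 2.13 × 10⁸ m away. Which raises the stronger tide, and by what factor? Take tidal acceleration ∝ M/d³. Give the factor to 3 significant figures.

Moon A, by a factor of ≈ 1.41

Compare M/d³ for the two perturbers:
Moon A: (2.83 × 10²⁰) / (1.07 × 10⁸)³ = 2.310 × 10⁻⁴
Moon U: (1.58 × 10²¹) / (2.13 × 10⁸)³ = 1.635 × 10⁻⁴
Ratio (larger/smaller) = 1.41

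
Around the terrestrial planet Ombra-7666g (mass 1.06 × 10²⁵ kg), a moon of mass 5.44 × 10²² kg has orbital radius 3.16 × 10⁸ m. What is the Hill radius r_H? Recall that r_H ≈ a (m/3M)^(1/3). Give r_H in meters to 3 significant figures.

r_H ≈ a (m/3M)^(1/3)
    = (3.16 × 10⁸) × (5.44 × 10²² / (3 × 1.06 × 10²⁵))^(1/3)
    = 3.78 × 10⁷ m

3.78 × 10⁷ m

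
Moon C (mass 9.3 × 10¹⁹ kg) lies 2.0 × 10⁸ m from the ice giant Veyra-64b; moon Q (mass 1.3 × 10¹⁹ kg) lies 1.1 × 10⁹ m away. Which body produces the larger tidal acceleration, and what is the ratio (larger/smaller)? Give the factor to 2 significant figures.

Moon C, by a factor of ≈ 1200

Tidal stretch scales as M/d³; compute that for each body.
Moon C: (9.3 × 10¹⁹) / (2.0 × 10⁸)³ = 1.162 × 10⁻⁵
Moon Q: (1.3 × 10¹⁹) / (1.1 × 10⁹)³ = 9.767 × 10⁻⁹
Ratio (larger/smaller) = 1200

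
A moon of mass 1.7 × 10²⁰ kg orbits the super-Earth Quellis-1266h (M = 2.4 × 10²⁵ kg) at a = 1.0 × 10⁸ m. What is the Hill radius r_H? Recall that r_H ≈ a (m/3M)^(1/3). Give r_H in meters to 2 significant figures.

r_H ≈ a (m/3M)^(1/3)
    = (1.0 × 10⁸) × (1.7 × 10²⁰ / (3 × 2.4 × 10²⁵))^(1/3)
    = 1.3 × 10⁶ m

1.3 × 10⁶ m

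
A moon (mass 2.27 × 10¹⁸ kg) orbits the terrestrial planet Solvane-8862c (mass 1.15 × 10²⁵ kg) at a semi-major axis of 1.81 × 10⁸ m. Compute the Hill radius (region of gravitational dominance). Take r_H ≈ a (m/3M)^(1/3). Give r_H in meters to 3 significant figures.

r_H ≈ a (m/3M)^(1/3)
    = (1.81 × 10⁸) × (2.27 × 10¹⁸ / (3 × 1.15 × 10²⁵))^(1/3)
    = 7.31 × 10⁵ m

7.31 × 10⁵ m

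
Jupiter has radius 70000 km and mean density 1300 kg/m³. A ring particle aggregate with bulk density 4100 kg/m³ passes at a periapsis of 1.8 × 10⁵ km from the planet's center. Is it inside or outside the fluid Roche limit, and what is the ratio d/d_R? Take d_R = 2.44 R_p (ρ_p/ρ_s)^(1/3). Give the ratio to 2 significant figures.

outside; d/d_R ≈ 1.5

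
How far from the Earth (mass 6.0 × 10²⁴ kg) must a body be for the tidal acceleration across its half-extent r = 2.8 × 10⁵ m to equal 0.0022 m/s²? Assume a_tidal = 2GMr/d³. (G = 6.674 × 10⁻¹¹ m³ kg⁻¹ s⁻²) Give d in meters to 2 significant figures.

2GMr/d³ = a_tidal  ⇒  d = (2GMr / a_tidal)^(1/3)
d = (2 × 6.674×10⁻¹¹ × (6.0 × 10²⁴) × (2.8 × 10⁵) / (0.0022))^(1/3)
  = 4.7 × 10⁷ m

4.7 × 10⁷ m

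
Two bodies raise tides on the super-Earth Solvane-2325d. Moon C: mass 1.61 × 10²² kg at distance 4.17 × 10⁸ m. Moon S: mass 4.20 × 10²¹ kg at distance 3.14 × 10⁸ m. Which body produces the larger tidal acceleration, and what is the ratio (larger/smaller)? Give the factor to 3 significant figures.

Tidal acceleration ∝ M/d³, so compare M/d³ for each.
Moon C: (1.61 × 10²²) / (4.17 × 10⁸)³ = 2.220 × 10⁻⁴
Moon S: (4.20 × 10²¹) / (3.14 × 10⁸)³ = 1.357 × 10⁻⁴
Ratio (larger/smaller) = 1.64

Moon C, by a factor of ≈ 1.64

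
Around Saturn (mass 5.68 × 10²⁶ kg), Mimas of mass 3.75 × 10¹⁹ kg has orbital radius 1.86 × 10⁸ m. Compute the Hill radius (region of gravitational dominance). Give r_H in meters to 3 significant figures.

5.21 × 10⁵ m

r_H ≈ a (m/3M)^(1/3)
    = (1.86 × 10⁸) × (3.75 × 10¹⁹ / (3 × 5.68 × 10²⁶))^(1/3)
    = 5.21 × 10⁵ m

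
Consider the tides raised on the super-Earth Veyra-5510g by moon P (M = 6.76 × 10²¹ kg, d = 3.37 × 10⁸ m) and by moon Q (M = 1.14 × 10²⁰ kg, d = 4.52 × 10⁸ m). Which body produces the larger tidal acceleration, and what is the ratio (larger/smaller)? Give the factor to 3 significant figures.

The tide-raising term goes as M/d³ (the gradient of a 1/d² field).
Moon P: (6.76 × 10²¹) / (3.37 × 10⁸)³ = 1.766 × 10⁻⁴
Moon Q: (1.14 × 10²⁰) / (4.52 × 10⁸)³ = 1.234 × 10⁻⁶
Ratio (larger/smaller) = 143

Moon P, by a factor of ≈ 143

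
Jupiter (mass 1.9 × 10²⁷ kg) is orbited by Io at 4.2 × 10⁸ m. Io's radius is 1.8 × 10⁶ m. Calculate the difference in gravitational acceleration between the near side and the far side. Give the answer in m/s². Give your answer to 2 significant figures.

1.2 × 10⁻² m/s²

a_tidal = 4GMr/d³
        = 4 × (6.674 × 10⁻¹¹) × (1.9 × 10²⁷) × (1.8 × 10⁶) / (4.2 × 10⁸)³
        = 1.2 × 10⁻² m/s²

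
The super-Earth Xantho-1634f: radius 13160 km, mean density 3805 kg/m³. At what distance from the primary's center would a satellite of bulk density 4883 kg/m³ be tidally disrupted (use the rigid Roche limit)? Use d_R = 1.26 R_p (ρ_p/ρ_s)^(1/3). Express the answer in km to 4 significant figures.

15260 km

d_R = 1.26 × 13160 km × (3805/4883)^(1/3)
    = 15260 km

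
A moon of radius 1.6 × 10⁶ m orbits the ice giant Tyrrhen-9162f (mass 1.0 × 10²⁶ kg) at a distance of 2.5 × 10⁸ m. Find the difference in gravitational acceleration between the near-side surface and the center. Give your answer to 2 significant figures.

a_tidal = 2GMr/d³
        = 2 × (6.674 × 10⁻¹¹) × (1.0 × 10²⁶) × (1.6 × 10⁶) / (2.5 × 10⁸)³
        = 1.4 × 10⁻³ m/s²

1.4 × 10⁻³ m/s²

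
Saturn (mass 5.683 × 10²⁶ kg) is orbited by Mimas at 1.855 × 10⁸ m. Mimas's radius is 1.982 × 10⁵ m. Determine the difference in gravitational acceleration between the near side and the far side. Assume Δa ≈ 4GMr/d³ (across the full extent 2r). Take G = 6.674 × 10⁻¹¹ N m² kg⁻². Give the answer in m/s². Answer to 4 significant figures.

a_tidal = 4GMr/d³
        = 4 × (6.674 × 10⁻¹¹) × (5.683 × 10²⁶) × (1.982 × 10⁵) / (1.855 × 10⁸)³
        = 4.711 × 10⁻³ m/s²

4.711 × 10⁻³ m/s²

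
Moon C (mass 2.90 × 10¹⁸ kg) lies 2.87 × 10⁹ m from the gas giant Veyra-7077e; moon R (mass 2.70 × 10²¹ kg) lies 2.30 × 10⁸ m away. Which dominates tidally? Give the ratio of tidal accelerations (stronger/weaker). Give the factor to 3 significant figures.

Moon R, by a factor of ≈ 1.81 × 10⁶

Compare M/d³ for the two perturbers:
Moon C: (2.90 × 10¹⁸) / (2.87 × 10⁹)³ = 1.227 × 10⁻¹⁰
Moon R: (2.70 × 10²¹) / (2.30 × 10⁸)³ = 2.219 × 10⁻⁴
Ratio (larger/smaller) = 1.81 × 10⁶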